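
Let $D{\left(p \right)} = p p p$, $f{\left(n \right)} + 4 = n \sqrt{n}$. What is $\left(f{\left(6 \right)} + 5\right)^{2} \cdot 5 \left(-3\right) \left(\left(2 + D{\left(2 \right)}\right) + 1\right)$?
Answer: $-35805 - 1980 \sqrt{6} \approx -40655.0$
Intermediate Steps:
$f{\left(n \right)} = -4 + n^{\frac{3}{2}}$ ($f{\left(n \right)} = -4 + n \sqrt{n} = -4 + n^{\frac{3}{2}}$)
$D{\left(p \right)} = p^{3}$ ($D{\left(p \right)} = p^{2} p = p^{3}$)
$\left(f{\left(6 \right)} + 5\right)^{2} \cdot 5 \left(-3\right) \left(\left(2 + D{\left(2 \right)}\right) + 1\right) = \left(\left(-4 + 6^{\frac{3}{2}}\right) + 5\right)^{2} \cdot 5 \left(-3\right) \left(\left(2 + 2^{3}\right) + 1\right) = \left(\left(-4 + 6 \sqrt{6}\right) + 5\right)^{2} \left(-15\right) \left(\left(2 + 8\right) + 1\right) = \left(1 + 6 \sqrt{6}\right)^{2} \left(-15\right) \left(10 + 1\right) = - 15 \left(1 + 6 \sqrt{6}\right)^{2} \cdot 11 = - 165 \left(1 + 6 \sqrt{6}\right)^{2}$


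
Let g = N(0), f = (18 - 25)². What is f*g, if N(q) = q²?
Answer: 0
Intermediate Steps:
f = 49 (f = (-7)² = 49)
g = 0 (g = 0² = 0)
f*g = 49*0 = 0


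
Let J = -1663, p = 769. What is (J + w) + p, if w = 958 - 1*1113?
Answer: -1049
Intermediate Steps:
w = -155 (w = 958 - 1113 = -155)
(J + w) + p = (-1663 - 155) + 769 = -1818 + 769 = -1049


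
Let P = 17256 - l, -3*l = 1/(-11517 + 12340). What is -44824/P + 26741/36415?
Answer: -115630504483/62058537679 ≈ -1.8632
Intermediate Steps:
l = -1/2469 (l = -1/(3*(-11517 + 12340)) = -⅓/823 = -⅓*1/823 = -1/2469 ≈ -0.00040502)
P = 42605065/2469 (P = 17256 - 1*(-1/2469) = 17256 + 1/2469 = 42605065/2469 ≈ 17256.)
-44824/P + 26741/36415 = -44824/42605065/2469 + 26741/36415 = -44824*2469/42605065 + 26741*(1/36415) = -110670456/42605065 + 26741/36415 = -115630504483/62058537679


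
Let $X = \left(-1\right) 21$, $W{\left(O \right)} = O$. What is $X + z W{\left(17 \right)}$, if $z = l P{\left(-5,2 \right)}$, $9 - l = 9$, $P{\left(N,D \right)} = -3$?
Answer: $-21$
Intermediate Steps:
$l = 0$ ($l = 9 - 9 = 0$)
$X = -21$
$z = 0$ ($z = 0 \left(-3\right) = 0$)
$X + z W{\left(17 \right)} = -21 + 0 \cdot 17 = -21 + 0 = -21$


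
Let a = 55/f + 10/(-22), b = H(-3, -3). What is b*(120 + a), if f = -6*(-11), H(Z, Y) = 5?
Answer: 39725/66 ≈ 601.89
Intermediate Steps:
b = 5
f = 66
a = 25/66 (a = 55/66 + 10/(-22) = 55*(1/66) + 10*(-1/22) = 5/6 - 5/11 = 25/66 ≈ 0.37879)
b*(120 + a) = 5*(120 + 25/66) = 5*(7945/66) = 39725/66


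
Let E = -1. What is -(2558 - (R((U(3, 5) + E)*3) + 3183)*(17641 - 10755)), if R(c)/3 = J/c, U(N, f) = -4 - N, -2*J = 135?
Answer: 175789445/8 ≈ 2.1974e+7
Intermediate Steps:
J = -135/2 (J = -½*135 = -135/2 ≈ -67.500)
R(c) = -405/(2*c) (R(c) = 3*(-135/(2*c)) = -405/(2*c))
-(2558 - (R((U(3, 5) + E)*3) + 3183)*(17641 - 10755)) = -(2558 - (-405*1/(3*((-4 - 1*3) - 1))/2 + 3183)*(17641 - 10755)) = -(2558 - (-405*1/(3*((-4 - 3) - 1))/2 + 3183)*6886) = -(2558 - (-405*1/(3*(-7 - 1))/2 + 3183)*6886) = -(2558 - (-405/(2*((-8*3))) + 3183)*6886) = -(2558 - (-405/2/(-24) + 3183)*6886) = -(2558 - (-405/2*(-1/24) + 3183)*6886) = -(2558 - (135/16 + 3183)*6886) = -(2558 - 51063*6886/16) = -(2558 - 1*175809909/8) = -(2558 - 175809909/8) = -1*(-175789445/8) = 175789445/8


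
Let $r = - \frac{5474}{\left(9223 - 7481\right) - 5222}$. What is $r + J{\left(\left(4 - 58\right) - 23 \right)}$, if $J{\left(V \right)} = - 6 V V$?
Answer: $- \frac{61896023}{1740} \approx -35572.0$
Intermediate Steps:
$J{\left(V \right)} = - 6 V^{2}$
$r = \frac{2737}{1740}$ ($r = - \frac{5474}{1742 - 5222} = - \frac{5474}{-3480} = \left(-5474\right) \left(- \frac{1}{3480}\right) = \frac{2737}{1740} \approx 1.573$)
$r + J{\left(\left(4 - 58\right) - 23 \right)} = \frac{2737}{1740} - 6 \left(\left(4 - 58\right) - 23\right)^{2} = \frac{2737}{1740} - 6 \left(-54 - 23\right)^{2} = \frac{2737}{1740} - 6 \left(-77\right)^{2} = \frac{2737}{1740} - 35574 = - \frac{61896023}{1740}$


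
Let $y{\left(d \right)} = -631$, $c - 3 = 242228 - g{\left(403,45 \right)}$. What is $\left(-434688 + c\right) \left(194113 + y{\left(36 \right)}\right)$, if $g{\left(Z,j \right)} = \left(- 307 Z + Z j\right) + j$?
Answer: $-16816681512$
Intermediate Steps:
$g{\left(Z,j \right)} = j - 307 Z + Z j$
$c = 347772$ ($c = 3 - \left(-242183 - 123721 + 18135\right) = 3 + \left(242228 - \left(45 - 123721 + 18135\right)\right) = 3 + \left(242228 - -105541\right) = 3 + \left(242228 + 105541\right) = 3 + 347769 = 347772$)
$\left(-434688 + c\right) \left(194113 + y{\left(36 \right)}\right) = \left(-434688 + 347772\right) \left(194113 - 631\right) = \left(-86916\right) 193482 = -16816681512$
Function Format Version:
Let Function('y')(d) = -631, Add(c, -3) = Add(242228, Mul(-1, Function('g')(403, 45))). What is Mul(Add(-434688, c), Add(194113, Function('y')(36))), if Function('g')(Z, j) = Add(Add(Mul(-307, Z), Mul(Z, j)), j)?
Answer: -16816681512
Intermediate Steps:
Function('g')(Z, j) = Add(j, Mul(-307, Z), Mul(Z, j))
c = 347772 (c = Add(3, Add(242228, Mul(-1, Add(45, Mul(-307, 403), Mul(403, 45))))) = Add(3, Add(242228, Mul(-1, Add(45, -123721, 18135)))) = Add(3, Add(242228, Mul(-1, -105541))) = Add(3, Add(242228, 105541)) = Add(3, 347769) = 347772)
Mul(Add(-434688, c), Add(194113, Function('y')(36))) = Mul(Add(-434688, 347772), Add(194113, -631)) = Mul(-86916, 193482) = -16816681512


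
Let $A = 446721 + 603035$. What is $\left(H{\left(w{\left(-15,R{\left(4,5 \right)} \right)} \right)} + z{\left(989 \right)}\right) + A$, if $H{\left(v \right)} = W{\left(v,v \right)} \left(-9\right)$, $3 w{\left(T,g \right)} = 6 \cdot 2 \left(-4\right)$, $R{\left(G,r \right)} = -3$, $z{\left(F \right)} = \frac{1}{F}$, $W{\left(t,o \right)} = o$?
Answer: $\frac{1038351101}{989} \approx 1.0499 \cdot 10^{6}$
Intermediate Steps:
$w{\left(T,g \right)} = -16$ ($w{\left(T,g \right)} = \frac{6 \cdot 2 \left(-4\right)}{3} = \frac{12 \left(-4\right)}{3} = \frac{1}{3} \left(-48\right) = -16$)
$A = 1049756$
$H{\left(v \right)} = - 9 v$ ($H{\left(v \right)} = v \left(-9\right) = - 9 v$)
$\left(H{\left(w{\left(-15,R{\left(4,5 \right)} \right)} \right)} + z{\left(989 \right)}\right) + A = \left(\left(-9\right) \left(-16\right) + \frac{1}{989}\right) + 1049756 = \left(144 + \frac{1}{989}\right) + 1049756 = \frac{142417}{989} + 1049756 = \frac{1038351101}{989}$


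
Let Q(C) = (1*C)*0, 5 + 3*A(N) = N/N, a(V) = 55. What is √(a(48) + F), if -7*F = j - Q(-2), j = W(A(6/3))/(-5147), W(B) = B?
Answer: √642553543947/108087 ≈ 7.4162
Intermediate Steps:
A(N) = -4/3 (A(N) = -5/3 + (N/N)/3 = -5/3 + (⅓)*1 = -5/3 + ⅓ = -4/3)
j = 4/15441 (j = -4/3/(-5147) = -4/3*(-1/5147) = 4/15441 ≈ 0.00025905)
Q(C) = 0 (Q(C) = C*0 = 0)
F = -4/108087 (F = -(4/15441 - 1*0)/7 = -(4/15441 + 0)/7 = -⅐*4/15441 = -4/108087 ≈ -3.7007e-5)
√(a(48) + F) = √(55 - 4/108087) = √(5944781/108087) = √642553543947/108087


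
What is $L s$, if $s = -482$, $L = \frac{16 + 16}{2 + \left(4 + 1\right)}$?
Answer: $- \frac{15424}{7} \approx -2203.4$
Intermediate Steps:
$L = \frac{32}{7}$ ($L = \frac{32}{2 + 5} = \frac{32}{7} \approx 4.5714$)
$L s = \frac{32}{7} \left(-482\right) = - \frac{15424}{7}$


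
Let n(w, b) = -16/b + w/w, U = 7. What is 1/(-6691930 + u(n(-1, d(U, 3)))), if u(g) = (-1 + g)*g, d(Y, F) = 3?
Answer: -9/60227162 ≈ -1.4943e-7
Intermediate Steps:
n(w, b) = 1 - 16/b (n(w, b) = -16/b + 1 = 1 - 16/b)
u(g) = g*(-1 + g)
1/(-6691930 + u(n(-1, d(U, 3)))) = 1/(-6691930 + ((-16 + 3)/3)*(-1 + (-16 + 3)/3)) = 1/(-6691930 + ((⅓)*(-13))*(-1 + (⅓)*(-13))) = 1/(-6691930 - 13*(-1 - 13/3)/3) = 1/(-6691930 - 13/3*(-16/3)) = 1/(-6691930 + 208/9) = 1/(-60227162/9) = -9/60227162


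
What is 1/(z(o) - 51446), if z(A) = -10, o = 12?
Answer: -1/51456 ≈ -1.9434e-5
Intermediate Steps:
1/(z(o) - 51446) = 1/(-10 - 51446) = 1/(-51456) = -1/51456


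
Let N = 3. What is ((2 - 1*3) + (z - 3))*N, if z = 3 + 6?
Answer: 15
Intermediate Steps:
z = 9
((2 - 1*3) + (z - 3))*N = ((2 - 1*3) + (9 - 3))*3 = ((2 - 3) + 6)*3 = (-1 + 6)*3 = 5*3 = 15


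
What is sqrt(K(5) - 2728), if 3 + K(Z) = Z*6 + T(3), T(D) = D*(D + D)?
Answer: I*sqrt(2683) ≈ 51.798*I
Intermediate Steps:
T(D) = 2*D**2 (T(D) = D*(2*D) = 2*D**2)
K(Z) = 15 + 6*Z (K(Z) = -3 + (Z*6 + 2*3**2) = -3 + (6*Z + 2*9) = -3 + (6*Z + 18) = -3 + (18 + 6*Z) = 15 + 6*Z)
sqrt(K(5) - 2728) = sqrt((15 + 6*5) - 2728) = sqrt((15 + 30) - 2728) = sqrt(45 - 2728) = sqrt(-2683) = I*sqrt(2683)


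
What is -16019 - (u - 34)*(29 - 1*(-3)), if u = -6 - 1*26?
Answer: -13907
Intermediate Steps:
u = -32 (u = -6 - 26 = -32)
-16019 - (u - 34)*(29 - 1*(-3)) = -16019 - (-32 - 34)*(29 - 1*(-3)) = -16019 - (-66)*(29 + 3) = -16019 - (-66)*32 = -16019 - 1*(-2112) = -16019 + 2112 = -13907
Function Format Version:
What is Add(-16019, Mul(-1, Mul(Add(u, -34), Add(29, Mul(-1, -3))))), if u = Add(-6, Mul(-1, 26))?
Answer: -13907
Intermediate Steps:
u = -32 (u = Add(-6, -26) = -32)
Add(-16019, Mul(-1, Mul(Add(u, -34), Add(29, Mul(-1, -3))))) = Add(-16019, Mul(-1, Mul(Add(-32, -34), Add(29, Mul(-1, -3))))) = Add(-16019, Mul(-1, Mul(-66, Add(29, 3)))) = Add(-16019, Mul(-1, Mul(-66, 32))) = Add(-16019, Mul(-1, -2112)) = Add(-16019, 2112) = -13907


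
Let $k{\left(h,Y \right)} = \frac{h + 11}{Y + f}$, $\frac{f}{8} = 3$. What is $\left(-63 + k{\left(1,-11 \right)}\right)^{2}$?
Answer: $\frac{651249}{169} \approx 3853.5$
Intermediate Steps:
$f = 24$ ($f = 8 \cdot 3 = 24$)
$k{\left(h,Y \right)} = \frac{11 + h}{24 + Y}$ ($k{\left(h,Y \right)} = \frac{h + 11}{Y + 24} = \frac{11 + h}{24 + Y}$)
$\left(-63 + k{\left(1,-11 \right)}\right)^{2} = \left(-63 + \frac{11 + 1}{24 - 11}\right)^{2} = \left(-63 + \frac{1}{13} \cdot 12\right)^{2} = \left(-63 + \frac{12}{13}\right)^{2} = \left(- \frac{807}{13}\right)^{2} = \frac{651249}{169}$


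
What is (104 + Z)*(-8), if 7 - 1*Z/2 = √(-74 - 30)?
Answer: -944 + 32*I*√26 ≈ -944.0 + 163.17*I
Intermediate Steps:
Z = 14 - 4*I*√26 (Z = 14 - 2*√(-74 - 30) = 14 - 4*I*√26 ≈ 14.0 - 20.396*I)
(104 + Z)*(-8) = (104 + (14 - 4*I*√26))*(-8) = (118 - 4*I*√26)*(-8) = -944 + 32*I*√26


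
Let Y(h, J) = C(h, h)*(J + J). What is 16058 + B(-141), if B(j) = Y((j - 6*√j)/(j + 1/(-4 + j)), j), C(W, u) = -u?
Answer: 167043679/10223 + 122670*I*√141/10223 ≈ 16340.0 + 142.49*I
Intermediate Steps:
Y(h, J) = -2*J*h (Y(h, J) = (-h)*(J + J) = (-h)*(2*J) = -2*J*h)
B(j) = -2*j*(j - 6*√j)/(j + 1/(-4 + j))
16058 + B(-141) = 16058 + 2*(-141)*(-4 - 141)*(-1*(-141) + 6*√(-141))/(1 - 141*(-4 - 141)) = 16058 + 2*(-141)*(-145)*(141 + 6*(I*√141))/(1 - 141*(-145)) = 16058 + 2*(-141)*(-145)*(141 + 6*I*√141)/(1 + 20445) = 16058 + 2*(-141)*(-145)*(141 + 6*I*√141)/20446 = 16058 + 2*(-141)*(1/20446)*(-145)*(141 + 6*I*√141) = 16058 + (2882745/10223 + 122670*I*√141/10223) = 167043679/10223 + 122670*I*√141/10223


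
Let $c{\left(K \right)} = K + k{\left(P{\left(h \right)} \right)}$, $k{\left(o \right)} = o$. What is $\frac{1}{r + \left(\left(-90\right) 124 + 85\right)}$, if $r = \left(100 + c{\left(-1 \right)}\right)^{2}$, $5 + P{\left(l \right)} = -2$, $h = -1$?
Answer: $- \frac{1}{2611} \approx -0.000383$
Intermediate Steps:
$P{\left(l \right)} = -7$ ($P{\left(l \right)} = -5 - 2 = -7$)
$c{\left(K \right)} = -7 + K$ ($c{\left(K \right)} = K - 7 = -7 + K$)
$r = 8464$ ($r = \left(100 - 8\right)^{2} = 92^{2} = 8464$)
$\frac{1}{r + \left(\left(-90\right) 124 + 85\right)} = \frac{1}{8464 + \left(\left(-90\right) 124 + 85\right)} = \frac{1}{8464 + \left(-11160 + 85\right)} = \frac{1}{8464 - 11075} = \frac{1}{-2611} = - \frac{1}{2611}$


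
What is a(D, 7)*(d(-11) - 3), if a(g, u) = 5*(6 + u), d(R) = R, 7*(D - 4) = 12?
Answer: -910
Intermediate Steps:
D = 40/7 (D = 4 + (⅐)*12 = 4 + 12/7 = 40/7 ≈ 5.7143)
a(g, u) = 30 + 5*u
a(D, 7)*(d(-11) - 3) = (30 + 5*7)*(-11 - 3) = (30 + 35)*(-14) = 65*(-14) = -910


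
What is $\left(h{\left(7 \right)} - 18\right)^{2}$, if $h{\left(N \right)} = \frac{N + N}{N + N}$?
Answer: $289$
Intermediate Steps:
$h{\left(N \right)} = 1$ ($h{\left(N \right)} = \frac{2 N}{2 N} = 2 N \frac{1}{2 N} = 1$)
$\left(h{\left(7 \right)} - 18\right)^{2} = \left(1 - 18\right)^{2} = \left(-17\right)^{2} = 289$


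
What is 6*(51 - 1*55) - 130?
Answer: -154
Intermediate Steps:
6*(51 - 1*55) - 130 = 6*(51 - 55) - 130 = 6*(-4) - 130 = -24 - 130 = -154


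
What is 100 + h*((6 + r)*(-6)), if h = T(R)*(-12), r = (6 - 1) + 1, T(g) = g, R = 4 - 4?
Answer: 100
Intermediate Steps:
R = 0
r = 6 (r = 5 + 1 = 6)
h = 0 (h = 0*(-12) = 0)
100 + h*((6 + r)*(-6)) = 100 + 0*((6 + 6)*(-6)) = 100 + 0*(12*(-6)) = 100 + 0*(-72) = 100 + 0 = 100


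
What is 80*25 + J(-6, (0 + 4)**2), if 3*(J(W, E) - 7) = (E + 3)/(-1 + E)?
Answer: 90334/45 ≈ 2007.4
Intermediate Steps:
J(W, E) = 7 + (3 + E)/(3*(-1 + E)) (J(W, E) = 7 + ((E + 3)/(-1 + E))/3 = 7 + ((3 + E)/(-1 + E))/3 = 7 + (3 + E)/(3*(-1 + E)))
80*25 + J(-6, (0 + 4)**2) = 80*25 + 2*(-9 + 11*(0 + 4)**2)/(3*(-1 + (0 + 4)**2)) = 2000 + 2*(-9 + 11*4**2)/(3*(-1 + 4**2)) = 2000 + 2*(-9 + 11*16)/(3*(-1 + 16)) = 2000 + (2/3)*(-9 + 176)/15 = 2000 + (2/3)*(1/15)*167 = 2000 + 334/45 = 90334/45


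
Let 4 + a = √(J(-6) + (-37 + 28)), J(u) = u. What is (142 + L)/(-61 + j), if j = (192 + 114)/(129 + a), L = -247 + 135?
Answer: 30*(-√15 + 125*I)/(-7319*I + 61*√15) ≈ -0.51234 + 0.00066303*I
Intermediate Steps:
a = -4 + I*√15 (a = -4 + √(-6 + (-37 + 28)) = -4 + √(-6 - 9) = -4 + √(-15) = -4 + I*√15 ≈ -4.0 + 3.873*I)
L = -112
j = 306/(125 + I*√15) (j = (192 + 114)/(129 + (-4 + I*√15)) = 306/(125 + I*√15) ≈ 2.4457 - 0.075776*I)
(142 + L)/(-61 + j) = (142 - 112)/(-61 + (225/92 - 9*I*√15/460)) = 30/(-5387/92 - 9*I*√15/460)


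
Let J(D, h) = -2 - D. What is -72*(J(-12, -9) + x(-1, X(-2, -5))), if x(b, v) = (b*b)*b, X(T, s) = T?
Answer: -648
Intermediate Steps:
x(b, v) = b³ (x(b, v) = b²*b = b³)
-72*(J(-12, -9) + x(-1, X(-2, -5))) = -72*((-2 - 1*(-12)) + (-1)³) = -72*((-2 + 12) - 1) = -72*(10 - 1) = -72*9 = -648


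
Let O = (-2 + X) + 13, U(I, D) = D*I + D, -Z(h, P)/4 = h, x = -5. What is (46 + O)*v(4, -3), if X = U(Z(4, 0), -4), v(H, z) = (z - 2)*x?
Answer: 2925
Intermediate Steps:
v(H, z) = 10 - 5*z (v(H, z) = (z - 2)*(-5) = (-2 + z)*(-5) = 10 - 5*z)
Z(h, P) = -4*h
U(I, D) = D + D*I
X = 60 (X = -4*(1 - 4*4) = -4*(1 - 16) = -4*(-15) = 60)
O = 71 (O = (-2 + 60) + 13 = 58 + 13 = 71)
(46 + O)*v(4, -3) = (46 + 71)*(10 - 5*(-3)) = 117*(10 + 15) = 117*25 = 2925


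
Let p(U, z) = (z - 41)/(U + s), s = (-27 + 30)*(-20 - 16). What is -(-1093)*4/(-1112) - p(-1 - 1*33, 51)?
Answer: -76213/19738 ≈ -3.8612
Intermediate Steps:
s = -108 (s = 3*(-36) = -108)
p(U, z) = (-41 + z)/(-108 + U) (p(U, z) = (z - 41)/(U - 108) = (-41 + z)/(-108 + U))
-(-1093)*4/(-1112) - p(-1 - 1*33, 51) = -(-1093)*4/(-1112) - (-41 + 51)/(-108 + (-1 - 1*33)) = -1*(-4372)*(-1/1112) - 10/(-108 + (-1 - 33)) = 4372*(-1/1112) - 10/(-108 - 34) = -1093/278 - 10/(-142) = -1093/278 - (-1)*10/142 = -1093/278 - 1*(-5/71) = -1093/278 + 5/71 = -76213/19738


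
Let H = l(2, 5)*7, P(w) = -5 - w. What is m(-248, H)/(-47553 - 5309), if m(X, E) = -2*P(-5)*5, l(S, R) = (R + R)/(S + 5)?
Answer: 0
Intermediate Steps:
l(S, R) = 2*R/(5 + S) (l(S, R) = (2*R)/(5 + S) = 2*R/(5 + S))
H = 10 (H = (2*5/(5 + 2))*7 = (2*5/7)*7 = (2*5*(1/7))*7 = (10/7)*7 = 10)
m(X, E) = 0 (m(X, E) = -2*(-5 - 1*(-5))*5 = -2*(-5 + 5)*5 = -2*0*5 = 0*5 = 0)
m(-248, H)/(-47553 - 5309) = 0/(-47553 - 5309) = 0/(-52862) = 0*(-1/52862) = 0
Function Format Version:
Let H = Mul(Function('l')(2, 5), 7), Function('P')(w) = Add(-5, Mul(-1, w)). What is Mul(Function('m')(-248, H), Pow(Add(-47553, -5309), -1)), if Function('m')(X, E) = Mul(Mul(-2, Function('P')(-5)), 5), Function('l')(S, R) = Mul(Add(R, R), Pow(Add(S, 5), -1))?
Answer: 0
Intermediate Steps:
Function('l')(S, R) = Mul(2, R, Pow(Add(5, S), -1)) (Function('l')(S, R) = Mul(Mul(2, R), Pow(Add(5, S), -1)) = Mul(2, R, Pow(Add(5, S), -1)))
H = 10 (H = Mul(Mul(2, 5, Pow(Add(5, 2), -1)), 7) = Mul(Mul(2, 5, Pow(7, -1)), 7) = Mul(Mul(2, 5, Rational(1, 7)), 7) = Mul(Rational(10, 7), 7) = 10)
Function('m')(X, E) = 0 (Function('m')(X, E) = Mul(Mul(-2, Add(-5, Mul(-1, -5))), 5) = Mul(Mul(-2, Add(-5, 5)), 5) = Mul(Mul(-2, 0), 5) = Mul(0, 5) = 0)
Mul(Function('m')(-248, H), Pow(Add(-47553, -5309), -1)) = Mul(0, Pow(Add(-47553, -5309), -1)) = Mul(0, Pow(-52862, -1)) = Mul(0, Rational(-1, 52862)) = 0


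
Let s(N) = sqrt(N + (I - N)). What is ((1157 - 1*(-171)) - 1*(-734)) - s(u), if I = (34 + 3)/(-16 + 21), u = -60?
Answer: 2062 - sqrt(185)/5 ≈ 2059.3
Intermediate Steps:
I = 37/5 ≈ 7.4000
s(N) = sqrt(185)/5 (s(N) = sqrt(N + (37/5 - N)) = sqrt(37/5) = sqrt(185)/5)
((1157 - 1*(-171)) - 1*(-734)) - s(u) = ((1157 - 1*(-171)) - 1*(-734)) - sqrt(185)/5 = ((1157 + 171) + 734) - sqrt(185)/5 = (1328 + 734) - sqrt(185)/5 = 2062 - sqrt(185)/5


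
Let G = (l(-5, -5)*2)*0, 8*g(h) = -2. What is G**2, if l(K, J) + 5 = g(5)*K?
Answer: 0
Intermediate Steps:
g(h) = -1/4 (g(h) = (1/8)*(-2) = -1/4)
l(K, J) = -5 - K/4
G = 0 (G = ((-5 - 1/4*(-5))*2)*0 = ((-5 + 5/4)*2)*0 = -15/4*2*0 = -15/2*0 = 0)
G**2 = 0**2 = 0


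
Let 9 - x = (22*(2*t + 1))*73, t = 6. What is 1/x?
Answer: -1/20869 ≈ -4.7918e-5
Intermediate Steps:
x = -20869 (x = 9 - 22*(2*6 + 1)*73 = 9 - 22*(12 + 1)*73 = 9 - 22*13*73 = 9 - 286*73 = 9 - 1*20878 = 9 - 20878 = -20869)
1/x = 1/(-20869) = -1/20869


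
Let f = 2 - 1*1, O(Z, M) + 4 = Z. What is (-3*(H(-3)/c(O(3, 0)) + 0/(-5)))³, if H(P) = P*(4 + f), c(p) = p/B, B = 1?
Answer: -91125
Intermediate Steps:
O(Z, M) = -4 + Z
f = 1 (f = 2 - 1 = 1)
c(p) = p (c(p) = p/1 = p*1 = p)
H(P) = 5*P (H(P) = P*(4 + 1) = P*5 = 5*P)
(-3*(H(-3)/c(O(3, 0)) + 0/(-5)))³ = (-3*((5*(-3))/(-4 + 3) + 0/(-5)))³ = (-3*(-15/(-1) + 0*(-⅕)))³ = (-3*(-15*(-1) + 0))³ = (-3*(15 + 0))³ = (-3*15)³ = (-45)³ = -91125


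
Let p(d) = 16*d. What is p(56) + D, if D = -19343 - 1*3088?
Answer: -21535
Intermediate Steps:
D = -22431 (D = -19343 - 3088 = -22431)
p(56) + D = 16*56 - 22431 = 896 - 22431 = -21535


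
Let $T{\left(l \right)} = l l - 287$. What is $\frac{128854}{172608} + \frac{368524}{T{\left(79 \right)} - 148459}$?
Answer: $- \frac{22623925661}{12298751520} \approx -1.8395$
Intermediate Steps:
$T{\left(l \right)} = -287 + l^{2}$ ($T{\left(l \right)} = l^{2} - 287 = -287 + l^{2}$)
$\frac{128854}{172608} + \frac{368524}{T{\left(79 \right)} - 148459} = \frac{128854}{172608} + \frac{368524}{\left(-287 + 79^{2}\right) - 148459} = 128854 \cdot \frac{1}{172608} + \frac{368524}{\left(-287 + 6241\right) - 148459} = \frac{64427}{86304} + \frac{368524}{5954 - 148459} = \frac{64427}{86304} + \frac{368524}{-142505} = \frac{64427}{86304} + 368524 \left(- \frac{1}{142505}\right) = \frac{64427}{86304} - \frac{368524}{142505} = - \frac{22623925661}{12298751520}$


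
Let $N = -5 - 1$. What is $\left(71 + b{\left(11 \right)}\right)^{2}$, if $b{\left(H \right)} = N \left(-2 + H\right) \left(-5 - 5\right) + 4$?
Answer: $378225$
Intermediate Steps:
$N = -6$
$b{\left(H \right)} = -116 + 60 H$ ($b{\left(H \right)} = - 6 \left(-2 + H\right) \left(-5 - 5\right) + 4 = - 6 \left(-2 + H\right) \left(-10\right) + 4 = - 6 \left(20 - 10 H\right) + 4 = \left(-120 + 60 H\right) + 4 = -116 + 60 H$)
$\left(71 + b{\left(11 \right)}\right)^{2} = \left(71 + \left(-116 + 60 \cdot 11\right)\right)^{2} = \left(71 + \left(-116 + 660\right)\right)^{2} = \left(71 + 544\right)^{2} = 615^{2} = 378225$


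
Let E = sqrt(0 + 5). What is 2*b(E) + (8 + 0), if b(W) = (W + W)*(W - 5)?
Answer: 28 - 20*sqrt(5) ≈ -16.721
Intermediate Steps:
E = sqrt(5) ≈ 2.2361
b(W) = 2*W*(-5 + W) (b(W) = (2*W)*(-5 + W) = 2*W*(-5 + W))
2*b(E) + (8 + 0) = 2*(2*sqrt(5)*(-5 + sqrt(5))) + (8 + 0) = 4*sqrt(5)*(-5 + sqrt(5)) + 8 = 8 + 4*sqrt(5)*(-5 + sqrt(5))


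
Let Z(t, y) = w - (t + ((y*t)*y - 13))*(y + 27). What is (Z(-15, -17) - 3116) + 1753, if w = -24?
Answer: 42243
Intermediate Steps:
Z(t, y) = -24 - (27 + y)*(-13 + t + t*y**2) (Z(t, y) = -24 - (t + ((y*t)*y - 13))*(y + 27) = -24 - (t + ((t*y)*y - 13))*(27 + y) = -24 - (t + (t*y**2 - 13))*(27 + y) = -24 - (t + (-13 + t*y**2))*(27 + y) = -24 - (-13 + t + t*y**2)*(27 + y) = -24 - (27 + y)*(-13 + t + t*y**2))
(Z(-15, -17) - 3116) + 1753 = ((327 - 27*(-15) + 13*(-17) - 1*(-15)*(-17) - 1*(-15)*(-17)**3 - 27*(-15)*(-17)**2) - 3116) + 1753 = ((327 + 405 - 221 - 255 - 1*(-15)*(-4913) - 27*(-15)*289) - 3116) + 1753 = ((327 + 405 - 221 - 255 - 73695 + 117045) - 3116) + 1753 = (43606 - 3116) + 1753 = 40490 + 1753 = 42243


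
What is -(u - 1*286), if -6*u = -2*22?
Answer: 836/3 ≈ 278.67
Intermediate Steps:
u = 22/3 (u = -(-1)*22/3 = -1/6*(-44) = 22/3 ≈ 7.3333)
-(u - 1*286) = -(22/3 - 1*286) = -(22/3 - 286) = -1*(-836/3) = 836/3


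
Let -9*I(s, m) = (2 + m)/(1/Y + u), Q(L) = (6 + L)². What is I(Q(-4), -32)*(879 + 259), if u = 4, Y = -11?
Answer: 125180/129 ≈ 970.39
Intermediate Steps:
I(s, m) = -22/387 - 11*m/387 (I(s, m) = -(2 + m)/(9*(1/(-11) + 4)) = -(2 + m)/(9*(-1/11 + 4)) = -(2 + m)/(9*43/11) = -(2 + m)*11/(9*43) = -(22/43 + 11*m/43)/9 = -22/387 - 11*m/387)
I(Q(-4), -32)*(879 + 259) = (-22/387 - 11/387*(-32))*(879 + 259) = (-22/387 + 352/387)*1138 = (110/129)*1138 = 125180/129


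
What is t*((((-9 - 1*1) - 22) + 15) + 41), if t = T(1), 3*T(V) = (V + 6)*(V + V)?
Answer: 112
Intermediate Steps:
T(V) = 2*V*(6 + V)/3 (T(V) = ((V + 6)*(V + V))/3 = ((6 + V)*(2*V))/3 = (2*V*(6 + V))/3 = 2*V*(6 + V)/3)
t = 14/3 (t = (⅔)*1*(6 + 1) = (⅔)*1*7 = 14/3 ≈ 4.6667)
t*((((-9 - 1*1) - 22) + 15) + 41) = 14*((((-9 - 1*1) - 22) + 15) + 41)/3 = 14*((((-9 - 1) - 22) + 15) + 41)/3 = 14*(((-10 - 22) + 15) + 41)/3 = 14*((-32 + 15) + 41)/3 = 14*(-17 + 41)/3 = (14/3)*24 = 112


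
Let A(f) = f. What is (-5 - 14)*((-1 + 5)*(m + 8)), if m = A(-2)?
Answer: -456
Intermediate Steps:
m = -2
(-5 - 14)*((-1 + 5)*(m + 8)) = (-5 - 14)*((-1 + 5)*(-2 + 8)) = -76*6 = -19*24 = -456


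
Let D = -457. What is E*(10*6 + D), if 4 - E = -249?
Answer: -100441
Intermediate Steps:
E = 253 (E = 4 - 1*(-249) = 4 + 249 = 253)
E*(10*6 + D) = 253*(10*6 - 457) = 253*(60 - 457) = 253*(-397) = -100441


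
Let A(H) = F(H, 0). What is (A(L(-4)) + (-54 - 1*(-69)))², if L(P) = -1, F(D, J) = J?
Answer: 225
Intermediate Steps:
A(H) = 0
(A(L(-4)) + (-54 - 1*(-69)))² = (0 + (-54 - 1*(-69)))² = (0 + (-54 + 69))² = (0 + 15)² = 15² = 225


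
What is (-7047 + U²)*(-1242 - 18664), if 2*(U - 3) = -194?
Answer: -35611834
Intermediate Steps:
U = -94 (U = 3 + (½)*(-194) = 3 - 97 = -94)
(-7047 + U²)*(-1242 - 18664) = (-7047 + (-94)²)*(-1242 - 18664) = (-7047 + 8836)*(-19906) = 1789*(-19906) = -35611834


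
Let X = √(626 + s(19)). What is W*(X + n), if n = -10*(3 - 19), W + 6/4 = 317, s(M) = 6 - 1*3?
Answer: 50480 + 631*√629/2 ≈ 58393.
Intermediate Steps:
s(M) = 3 (s(M) = 6 - 3 = 3)
W = 631/2 (W = -3/2 + 317 = 631/2 ≈ 315.50)
X = √629 (X = √(626 + 3) = √629 ≈ 25.080)
n = 160 (n = -10*(-16) = 160)
W*(X + n) = 631*(√629 + 160)/2 = 631*(160 + √629)/2 = 50480 + 631*√629/2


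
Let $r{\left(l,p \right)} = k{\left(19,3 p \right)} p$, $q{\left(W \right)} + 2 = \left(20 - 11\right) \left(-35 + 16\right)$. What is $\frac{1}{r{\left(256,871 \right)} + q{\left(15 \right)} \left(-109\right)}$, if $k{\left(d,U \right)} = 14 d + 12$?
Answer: $\frac{1}{260995} \approx 3.8315 \cdot 10^{-6}$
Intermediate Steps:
$k{\left(d,U \right)} = 12 + 14 d$
$q{\left(W \right)} = -173$ ($q{\left(W \right)} = -2 + \left(20 - 11\right) \left(-35 + 16\right) = -2 + 9 \left(-19\right) = -2 - 171 = -173$)
$r{\left(l,p \right)} = 278 p$ ($r{\left(l,p \right)} = \left(12 + 14 \cdot 19\right) p = \left(12 + 266\right) p = 278 p$)
$\frac{1}{r{\left(256,871 \right)} + q{\left(15 \right)} \left(-109\right)} = \frac{1}{278 \cdot 871 - -18857} = \frac{1}{242138 + 18857} = \frac{1}{260995}$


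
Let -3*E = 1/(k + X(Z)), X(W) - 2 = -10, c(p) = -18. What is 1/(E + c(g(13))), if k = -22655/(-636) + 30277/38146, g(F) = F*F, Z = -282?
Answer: -344683477/6208346062 ≈ -0.055519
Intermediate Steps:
g(F) = F²
k = 441726901/12130428 (k = -22655*(-1/636) + 30277*(1/38146) = 22655/636 + 30277/38146 = 441726901/12130428 ≈ 36.415)
X(W) = -8 (X(W) = 2 - 10 = -8)
E = -4043476/344683477 (E = -1/(3*(441726901/12130428 - 8)) = -1/(3*344683477/12130428) = -⅓*12130428/344683477 = -4043476/344683477 ≈ -0.011731)
1/(E + c(g(13))) = 1/(-4043476/344683477 - 18) = 1/(-6208346062/344683477) = -344683477/6208346062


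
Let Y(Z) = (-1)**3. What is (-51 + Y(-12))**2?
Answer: 2704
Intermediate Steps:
Y(Z) = -1
(-51 + Y(-12))**2 = (-51 - 1)**2 = (-52)**2 = 2704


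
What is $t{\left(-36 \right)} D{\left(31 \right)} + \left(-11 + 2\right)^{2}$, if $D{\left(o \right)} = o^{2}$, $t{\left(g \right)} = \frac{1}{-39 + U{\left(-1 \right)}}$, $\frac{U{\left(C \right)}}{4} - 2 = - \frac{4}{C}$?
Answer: $\frac{254}{15} \approx 16.933$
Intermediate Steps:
$U{\left(C \right)} = 8 - \frac{16}{C}$ ($U{\left(C \right)} = 8 + 4 \left(- \frac{4}{C}\right) = 8 - \frac{16}{C}$)
$t{\left(g \right)} = - \frac{1}{15}$ ($t{\left(g \right)} = \frac{1}{-39 - \left(-8 + \frac{16}{-1}\right)} = \frac{1}{-39 + \left(8 - -16\right)} = \frac{1}{-39 + \left(8 + 16\right)} = \frac{1}{-39 + 24} = \frac{1}{-15} = - \frac{1}{15}$)
$t{\left(-36 \right)} D{\left(31 \right)} + \left(-11 + 2\right)^{2} = - \frac{31^{2}}{15} + \left(-11 + 2\right)^{2} = \left(- \frac{1}{15}\right) 961 + \left(-9\right)^{2} = - \frac{961}{15} + 81 = \frac{254}{15}$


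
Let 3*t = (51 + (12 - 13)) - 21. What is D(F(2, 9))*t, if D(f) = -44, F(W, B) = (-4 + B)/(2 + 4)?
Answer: -1276/3 ≈ -425.33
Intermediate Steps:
F(W, B) = -⅔ + B/6 (F(W, B) = (-4 + B)/6 = (-4 + B)*(⅙) = -⅔ + B/6)
t = 29/3 (t = ((51 + (12 - 13)) - 21)/3 = ((51 - 1) - 21)/3 = (50 - 21)/3 = (⅓)*29 = 29/3 ≈ 9.6667)
D(F(2, 9))*t = -44*29/3 = -1276/3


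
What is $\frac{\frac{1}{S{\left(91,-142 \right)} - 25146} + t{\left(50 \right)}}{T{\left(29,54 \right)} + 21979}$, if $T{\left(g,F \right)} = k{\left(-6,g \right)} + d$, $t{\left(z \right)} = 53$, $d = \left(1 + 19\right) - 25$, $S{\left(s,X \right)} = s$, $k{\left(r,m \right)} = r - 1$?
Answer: $\frac{1327914}{550383185} \approx 0.0024127$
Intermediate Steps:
$k{\left(r,m \right)} = -1 + r$
$d = -5$ ($d = 20 - 25 = -5$)
$T{\left(g,F \right)} = -12$ ($T{\left(g,F \right)} = \left(-1 - 6\right) - 5 = -7 - 5 = -12$)
$\frac{\frac{1}{S{\left(91,-142 \right)} - 25146} + t{\left(50 \right)}}{T{\left(29,54 \right)} + 21979} = \frac{\frac{1}{91 - 25146} + 53}{-12 + 21979} = \frac{\frac{1}{-25055} + 53}{21967} = \left(- \frac{1}{25055} + 53\right) \frac{1}{21967} = \frac{1327914}{25055} \cdot \frac{1}{21967} = \frac{1327914}{550383185}$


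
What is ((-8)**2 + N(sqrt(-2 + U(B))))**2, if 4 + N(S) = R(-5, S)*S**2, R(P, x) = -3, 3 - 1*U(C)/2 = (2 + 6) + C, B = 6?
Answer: 17424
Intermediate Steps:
U(C) = -10 - 2*C (U(C) = 6 - 2*((2 + 6) + C) = 6 - 2*(8 + C) = 6 + (-16 - 2*C) = -10 - 2*C)
N(S) = -4 - 3*S**2
((-8)**2 + N(sqrt(-2 + U(B))))**2 = ((-8)**2 + (-4 - (-36 - 36)))**2 = (64 + (-4 - 3*(sqrt(-2 + (-10 - 12)))**2))**2 = (64 + (-4 - 3*(sqrt(-2 - 22))**2))**2 = (64 + (-4 - 3*(sqrt(-24))**2))**2 = (64 + (-4 - 3*(2*I*sqrt(6))**2))**2 = (64 + (-4 - 3*(-24)))**2 = (64 + (-4 + 72))**2 = (64 + 68)**2 = 132**2 = 17424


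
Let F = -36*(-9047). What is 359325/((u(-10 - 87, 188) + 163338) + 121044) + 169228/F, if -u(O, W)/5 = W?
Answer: 41248900169/23078697966 ≈ 1.7873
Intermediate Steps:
u(O, W) = -5*W
F = 325692
359325/((u(-10 - 87, 188) + 163338) + 121044) + 169228/F = 359325/((-5*188 + 163338) + 121044) + 169228/325692 = 359325/((-940 + 163338) + 121044) + 169228*(1/325692) = 359325/(162398 + 121044) + 42307/81423 = 359325/283442 + 42307/81423 = 41248900169/23078697966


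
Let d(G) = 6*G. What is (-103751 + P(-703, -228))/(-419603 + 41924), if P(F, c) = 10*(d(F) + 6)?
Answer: 145871/377679 ≈ 0.38623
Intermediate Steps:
P(F, c) = 60 + 60*F (P(F, c) = 10*(6*F + 6) = 10*(6 + 6*F) = 60 + 60*F)
(-103751 + P(-703, -228))/(-419603 + 41924) = (-103751 + (60 + 60*(-703)))/(-419603 + 41924) = (-103751 + (60 - 42180))/(-377679) = (-103751 - 42120)*(-1/377679) = -145871*(-1/377679) = 145871/377679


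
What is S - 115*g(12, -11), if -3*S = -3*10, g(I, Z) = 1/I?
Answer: 5/12 ≈ 0.41667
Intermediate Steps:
S = 10 (S = -(-1)*10 = -1/3*(-30) = 10)
S - 115*g(12, -11) = 10 - 115/12 = 5/12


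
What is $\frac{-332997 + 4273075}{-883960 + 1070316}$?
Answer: $\frac{1970039}{93178} \approx 21.143$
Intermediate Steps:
$\frac{-332997 + 4273075}{-883960 + 1070316} = \frac{3940078}{186356} = 3940078 \cdot \frac{1}{186356} = \frac{1970039}{93178}$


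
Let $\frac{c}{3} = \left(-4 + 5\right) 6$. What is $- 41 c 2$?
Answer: $-1476$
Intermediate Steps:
$c = 18$ ($c = 3 \left(-4 + 5\right) 6 = 3 \cdot 1 \cdot 6 = 3 \cdot 6 = 18$)
$- 41 c 2 = - 41 \cdot 18 \cdot 2 = \left(-41\right) 36 = -1476$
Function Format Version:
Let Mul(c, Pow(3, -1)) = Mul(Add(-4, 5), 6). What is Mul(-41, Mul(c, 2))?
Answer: -1476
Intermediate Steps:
c = 18 (c = Mul(3, Mul(Add(-4, 5), 6)) = Mul(3, Mul(1, 6)) = Mul(3, 6) = 18)
Mul(-41, Mul(c, 2)) = Mul(-41, Mul(18, 2)) = Mul(-41, 36) = -1476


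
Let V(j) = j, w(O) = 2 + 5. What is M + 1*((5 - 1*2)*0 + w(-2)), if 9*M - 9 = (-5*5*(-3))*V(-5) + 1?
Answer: -302/9 ≈ -33.556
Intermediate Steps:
w(O) = 7
M = -365/9 (M = 1 + ((-5*5*(-3))*(-5) + 1)/9 = 1 + (-25*(-3)*(-5) + 1)/9 = 1 + (75*(-5) + 1)/9 = 1 + (-375 + 1)/9 = 1 + (1/9)*(-374) = 1 - 374/9 = -365/9 ≈ -40.556)
M + 1*((5 - 1*2)*0 + w(-2)) = -365/9 + 1*((5 - 1*2)*0 + 7) = -365/9 + 1*((5 - 2)*0 + 7) = -365/9 + 1*(3*0 + 7) = -365/9 + 1*(0 + 7) = -365/9 + 1*7 = -365/9 + 7 = -302/9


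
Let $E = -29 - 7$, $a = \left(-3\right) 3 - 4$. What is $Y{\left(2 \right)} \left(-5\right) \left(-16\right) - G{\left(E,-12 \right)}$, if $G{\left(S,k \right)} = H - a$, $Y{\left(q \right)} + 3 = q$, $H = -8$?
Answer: $-85$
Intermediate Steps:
$Y{\left(q \right)} = -3 + q$
$a = -13$ ($a = -9 - 4 = -13$)
$E = -36$
$G{\left(S,k \right)} = 5$ ($G{\left(S,k \right)} = -8 - -13 = -8 + 13 = 5$)
$Y{\left(2 \right)} \left(-5\right) \left(-16\right) - G{\left(E,-12 \right)} = \left(-3 + 2\right) \left(-5\right) \left(-16\right) - 5 = \left(-1\right) \left(-5\right) \left(-16\right) - 5 = 5 \left(-16\right) - 5 = -80 - 5 = -85$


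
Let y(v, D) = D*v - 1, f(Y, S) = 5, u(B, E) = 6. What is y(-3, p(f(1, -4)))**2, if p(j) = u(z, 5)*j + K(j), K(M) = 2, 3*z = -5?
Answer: 9409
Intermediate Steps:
z = -5/3 (z = (1/3)*(-5) = -5/3 ≈ -1.6667)
p(j) = 2 + 6*j (p(j) = 6*j + 2 = 2 + 6*j)
y(v, D) = -1 + D*v
y(-3, p(f(1, -4)))**2 = (-1 + (2 + 6*5)*(-3))**2 = (-1 + (2 + 30)*(-3))**2 = (-1 + 32*(-3))**2 = (-1 - 96)**2 = (-97)**2 = 9409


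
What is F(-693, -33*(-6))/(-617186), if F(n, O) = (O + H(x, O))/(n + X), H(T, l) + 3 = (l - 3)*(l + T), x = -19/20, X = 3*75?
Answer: 3961/29624928 ≈ 0.00013370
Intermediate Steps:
X = 225
x = -19/20 (x = -19*1/20 = -19/20 ≈ -0.95000)
H(T, l) = -3 + (-3 + l)*(T + l) (H(T, l) = -3 + (l - 3)*(l + T) = -3 + (-3 + l)*(T + l))
F(n, O) = (-3/20 + O**2 - 59*O/20)/(225 + n) (F(n, O) = (O + (-3 + O**2 - 3*(-19/20) - 3*O - 19*O/20))/(n + 225) = (O + (-3 + O**2 + 57/20 - 3*O - 19*O/20))/(225 + n) = (O + (-3/20 + O**2 - 79*O/20))/(225 + n) = (-3/20 + O**2 - 59*O/20)/(225 + n))
F(-693, -33*(-6))/(-617186) = ((-3 - (-1947)*(-6) + 20*(-33*(-6))**2)/(20*(225 - 693)))/(-617186) = ((1/20)*(-3 - 59*198 + 20*198**2)/(-468))*(-1/617186) = ((1/20)*(-1/468)*(-3 - 11682 + 20*39204))*(-1/617186) = ((1/20)*(-1/468)*(-3 - 11682 + 784080))*(-1/617186) = ((1/20)*(-1/468)*772395)*(-1/617186) = -3961/48*(-1/617186) = 3961/29624928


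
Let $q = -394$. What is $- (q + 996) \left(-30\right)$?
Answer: $18060$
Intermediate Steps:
$- (q + 996) \left(-30\right) = - (-394 + 996) \left(-30\right) = \left(-1\right) 602 \left(-30\right) = \left(-602\right) \left(-30\right) = 18060$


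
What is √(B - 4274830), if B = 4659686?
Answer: 2*√96214 ≈ 620.37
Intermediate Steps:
√(B - 4274830) = √(4659686 - 4274830) = √384856 = 2*√96214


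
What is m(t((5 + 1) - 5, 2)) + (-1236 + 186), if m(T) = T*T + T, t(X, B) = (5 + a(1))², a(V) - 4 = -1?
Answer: 3110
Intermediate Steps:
a(V) = 3 (a(V) = 4 - 1 = 3)
t(X, B) = 64 (t(X, B) = (5 + 3)² = 8² = 64)
m(T) = T + T² (m(T) = T² + T = T + T²)
m(t((5 + 1) - 5, 2)) + (-1236 + 186) = 64*(1 + 64) + (-1236 + 186) = 64*65 - 1050 = 4160 - 1050 = 3110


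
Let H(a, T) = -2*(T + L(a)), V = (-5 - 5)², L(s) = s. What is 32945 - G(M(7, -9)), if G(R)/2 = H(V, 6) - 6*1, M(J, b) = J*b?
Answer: 33381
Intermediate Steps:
V = 100 (V = (-10)² = 100)
H(a, T) = -2*T - 2*a (H(a, T) = -2*(T + a) = -2*T - 2*a)
G(R) = -436 (G(R) = 2*((-2*6 - 2*100) - 6*1) = 2*((-12 - 200) - 6) = 2*(-212 - 6) = 2*(-218) = -436)
32945 - G(M(7, -9)) = 32945 - 1*(-436) = 32945 + 436 = 33381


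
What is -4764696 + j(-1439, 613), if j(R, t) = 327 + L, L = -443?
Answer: -4764812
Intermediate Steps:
j(R, t) = -116 (j(R, t) = 327 - 443 = -116)
-4764696 + j(-1439, 613) = -4764696 - 116 = -4764812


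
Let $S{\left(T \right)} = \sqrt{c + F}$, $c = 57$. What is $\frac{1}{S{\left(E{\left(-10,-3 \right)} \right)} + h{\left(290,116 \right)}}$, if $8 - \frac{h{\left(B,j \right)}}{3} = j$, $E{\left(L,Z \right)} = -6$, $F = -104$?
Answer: $- \frac{324}{105023} - \frac{i \sqrt{47}}{105023} \approx -0.003085 - 6.5278 \cdot 10^{-5} i$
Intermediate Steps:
$h{\left(B,j \right)} = 24 - 3 j$
$S{\left(T \right)} = i \sqrt{47}$ ($S{\left(T \right)} = \sqrt{57 - 104} = \sqrt{-47} = i \sqrt{47}$)
$\frac{1}{S{\left(E{\left(-10,-3 \right)} \right)} + h{\left(290,116 \right)}} = \frac{1}{i \sqrt{47} + \left(24 - 348\right)} = \frac{1}{i \sqrt{47} - 324} = \frac{1}{-324 + i \sqrt{47}}$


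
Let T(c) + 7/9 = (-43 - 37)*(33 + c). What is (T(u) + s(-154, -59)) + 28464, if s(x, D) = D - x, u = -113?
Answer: 314624/9 ≈ 34958.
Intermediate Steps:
T(c) = -23767/9 - 80*c (T(c) = -7/9 + (-43 - 37)*(33 + c) = -7/9 - 80*(33 + c) = -7/9 + (-2640 - 80*c) = -23767/9 - 80*c)
(T(u) + s(-154, -59)) + 28464 = ((-23767/9 - 80*(-113)) + (-59 - 1*(-154))) + 28464 = ((-23767/9 + 9040) + (-59 + 154)) + 28464 = (57593/9 + 95) + 28464 = 58448/9 + 28464 = 314624/9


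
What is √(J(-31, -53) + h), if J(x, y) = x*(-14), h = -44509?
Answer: 5*I*√1763 ≈ 209.94*I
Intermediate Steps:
J(x, y) = -14*x
√(J(-31, -53) + h) = √(-14*(-31) - 44509) = √(434 - 44509) = √(-44075) = 5*I*√1763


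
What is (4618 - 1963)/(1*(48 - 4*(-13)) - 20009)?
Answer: -2655/19909 ≈ -0.13336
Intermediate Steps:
(4618 - 1963)/(1*(48 - 4*(-13)) - 20009) = 2655/(1*(48 + 52) - 20009) = 2655/(1*100 - 20009) = 2655/(100 - 20009) = 2655/(-19909) = 2655*(-1/19909) = -2655/19909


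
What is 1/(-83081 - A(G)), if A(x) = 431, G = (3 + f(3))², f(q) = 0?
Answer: -1/83512 ≈ -1.1974e-5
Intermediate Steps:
G = 9 (G = (3 + 0)² = 3² = 9)
1/(-83081 - A(G)) = 1/(-83081 - 1*431) = 1/(-83081 - 431) = 1/(-83512) = -1/83512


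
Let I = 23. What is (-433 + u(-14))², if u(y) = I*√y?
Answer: 180083 - 19918*I*√14 ≈ 1.8008e+5 - 74526.0*I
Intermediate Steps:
u(y) = 23*√y
(-433 + u(-14))² = (-433 + 23*√(-14))² = (-433 + 23*(I*√14))² = (-433 + 23*I*√14)²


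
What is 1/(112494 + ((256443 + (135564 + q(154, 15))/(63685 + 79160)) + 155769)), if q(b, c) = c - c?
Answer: 47615/24983921378 ≈ 1.9058e-6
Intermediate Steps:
q(b, c) = 0
1/(112494 + ((256443 + (135564 + q(154, 15))/(63685 + 79160)) + 155769)) = 1/(112494 + ((256443 + (135564 + 0)/(63685 + 79160)) + 155769)) = 1/(112494 + ((256443 + 135564/142845) + 155769)) = 1/(112494 + ((256443 + 135564*(1/142845)) + 155769)) = 1/(112494 + ((256443 + 45188/47615) + 155769)) = 1/(112494 + (12210578633/47615 + 155769)) = 1/(112494 + 19627519568/47615) = 1/(24983921378/47615) = 47615/24983921378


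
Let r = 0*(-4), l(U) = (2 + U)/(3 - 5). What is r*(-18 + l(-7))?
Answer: 0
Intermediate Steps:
l(U) = -1 - U/2 (l(U) = (2 + U)/(-2) = (2 + U)*(-1/2) = -1 - U/2)
r = 0
r*(-18 + l(-7)) = 0*(-18 + (-1 - 1/2*(-7))) = 0*(-18 + (-1 + 7/2)) = 0*(-18 + 5/2) = 0*(-31/2) = 0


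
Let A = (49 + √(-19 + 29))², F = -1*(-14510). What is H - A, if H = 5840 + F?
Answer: 17939 - 98*√10 ≈ 17629.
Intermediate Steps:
F = 14510
A = (49 + √10)² ≈ 2720.9
H = 20350 (H = 5840 + 14510 = 20350)
H - A = 20350 - (49 + √10)²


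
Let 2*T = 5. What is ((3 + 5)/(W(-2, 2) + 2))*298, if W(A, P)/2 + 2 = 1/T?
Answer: -5960/3 ≈ -1986.7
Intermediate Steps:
T = 5/2 (T = (½)*5 = 5/2 ≈ 2.5000)
W(A, P) = -16/5 (W(A, P) = -4 + 2/(5/2) = -4 + 2*(⅖) = -4 + ⅘ = -16/5)
((3 + 5)/(W(-2, 2) + 2))*298 = ((3 + 5)/(-16/5 + 2))*298 = (8/(-6/5))*298 = (8*(-⅚))*298 = -20/3*298 = -5960/3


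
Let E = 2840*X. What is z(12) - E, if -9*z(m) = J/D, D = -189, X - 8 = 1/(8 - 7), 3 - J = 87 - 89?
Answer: -43477555/1701 ≈ -25560.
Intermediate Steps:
J = 5 (J = 3 - (87 - 89) = 3 - 1*(-2) = 3 + 2 = 5)
X = 9 (X = 8 + 1/(8 - 7) = 8 + 1/1 = 8 + 1 = 9)
E = 25560 (E = 2840*9 = 25560)
z(m) = 5/1701 (z(m) = -5/(9*(-189)) = -5*(-1)/(9*189) = -1/9*(-5/189) = 5/1701)
z(12) - E = 5/1701 - 1*25560 = 5/1701 - 25560 = -43477555/1701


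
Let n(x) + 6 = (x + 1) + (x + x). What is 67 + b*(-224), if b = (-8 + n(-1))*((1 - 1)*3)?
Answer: 67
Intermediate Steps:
n(x) = -5 + 3*x (n(x) = -6 + ((x + 1) + (x + x)) = -6 + ((1 + x) + 2*x) = -6 + (1 + 3*x) = -5 + 3*x)
b = 0 (b = (-8 + (-5 + 3*(-1)))*((1 - 1)*3) = (-8 + (-5 - 3))*(0*3) = (-8 - 8)*0 = -16*0 = 0)
67 + b*(-224) = 67 + 0*(-224) = 67 + 0 = 67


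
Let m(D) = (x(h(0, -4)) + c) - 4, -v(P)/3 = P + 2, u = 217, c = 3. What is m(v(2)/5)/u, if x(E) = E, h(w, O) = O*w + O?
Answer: -5/217 ≈ -0.023041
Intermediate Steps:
h(w, O) = O + O*w
v(P) = -6 - 3*P (v(P) = -3*(P + 2) = -3*(2 + P) = -6 - 3*P)
m(D) = -5 (m(D) = (-4*(1 + 0) + 3) - 4 = (-4*1 + 3) - 4 = (-4 + 3) - 4 = -1 - 4 = -5)
m(v(2)/5)/u = -5/217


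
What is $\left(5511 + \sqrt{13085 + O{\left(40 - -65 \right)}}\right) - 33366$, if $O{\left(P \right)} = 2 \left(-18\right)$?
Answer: $-27855 + \sqrt{13049} \approx -27741.0$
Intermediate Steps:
$O{\left(P \right)} = -36$
$\left(5511 + \sqrt{13085 + O{\left(40 - -65 \right)}}\right) - 33366 = \left(5511 + \sqrt{13085 - 36}\right) - 33366 = \left(5511 + \sqrt{13049}\right) - 33366 = -27855 + \sqrt{13049}$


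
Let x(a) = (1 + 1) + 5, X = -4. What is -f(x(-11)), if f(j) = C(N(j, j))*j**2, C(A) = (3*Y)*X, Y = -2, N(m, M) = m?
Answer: -1176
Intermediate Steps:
x(a) = 7 (x(a) = 2 + 5 = 7)
C(A) = 24 (C(A) = (3*(-2))*(-4) = -6*(-4) = 24)
f(j) = 24*j**2
-f(x(-11)) = -24*7**2 = -24*49 = -1*1176 = -1176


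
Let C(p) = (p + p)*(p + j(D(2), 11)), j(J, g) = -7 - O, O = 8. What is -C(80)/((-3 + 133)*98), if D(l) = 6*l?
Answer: -40/49 ≈ -0.81633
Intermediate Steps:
j(J, g) = -15 (j(J, g) = -7 - 1*8 = -7 - 8 = -15)
C(p) = 2*p*(-15 + p) (C(p) = (p + p)*(p - 15) = (2*p)*(-15 + p) = 2*p*(-15 + p))
-C(80)/((-3 + 133)*98) = -2*80*(-15 + 80)/((-3 + 133)*98) = -2*80*65/(130*98) = -10400/12740 = -1*40/49 = -40/49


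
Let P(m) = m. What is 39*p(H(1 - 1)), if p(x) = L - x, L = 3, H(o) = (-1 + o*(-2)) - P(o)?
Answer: 156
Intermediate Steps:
H(o) = -1 - 3*o (H(o) = (-1 + o*(-2)) - o = (-1 - 2*o) - o = -1 - 3*o)
p(x) = 3 - x
39*p(H(1 - 1)) = 39*(3 - (-1 - 3*(1 - 1))) = 39*(3 - (-1 - 3*0)) = 39*(3 - (-1 + 0)) = 39*(3 - 1*(-1)) = 39*(3 + 1) = 39*4 = 156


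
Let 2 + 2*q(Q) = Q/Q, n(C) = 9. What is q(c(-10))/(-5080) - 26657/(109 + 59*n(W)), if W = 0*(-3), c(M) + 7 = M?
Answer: -3385431/81280 ≈ -41.651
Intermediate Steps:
c(M) = -7 + M
W = 0
q(Q) = -½ (q(Q) = -1 + (Q/Q)/2 = -1 + (½)*1 = -1 + ½ = -½)
q(c(-10))/(-5080) - 26657/(109 + 59*n(W)) = -½/(-5080) - 26657/(109 + 59*9) = -½*(-1/5080) - 26657/(109 + 531) = 1/10160 - 26657/640 = -3385431/81280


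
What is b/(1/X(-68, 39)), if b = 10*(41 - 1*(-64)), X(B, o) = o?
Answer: 40950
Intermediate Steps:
b = 1050 (b = 10*(41 + 64) = 10*105 = 1050)
b/(1/X(-68, 39)) = 1050/(1/39) = 1050*39 = 40950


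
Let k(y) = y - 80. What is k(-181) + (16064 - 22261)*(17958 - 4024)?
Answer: -86349259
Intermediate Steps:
k(y) = -80 + y
k(-181) + (16064 - 22261)*(17958 - 4024) = (-80 - 181) + (16064 - 22261)*(17958 - 4024) = -261 - 6197*13934 = -261 - 86348998 = -86349259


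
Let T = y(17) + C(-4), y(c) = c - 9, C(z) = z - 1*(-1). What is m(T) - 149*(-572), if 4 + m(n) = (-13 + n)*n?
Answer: 85184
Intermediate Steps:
C(z) = 1 + z (C(z) = z + 1 = 1 + z)
y(c) = -9 + c
T = 5 (T = (-9 + 17) + (1 - 4) = 8 - 3 = 5)
m(n) = -4 + n*(-13 + n) (m(n) = -4 + (-13 + n)*n = -4 + n*(-13 + n))
m(T) - 149*(-572) = (-4 + 5² - 13*5) - 149*(-572) = (-4 + 25 - 65) - 1*(-85228) = -44 + 85228 = 85184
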